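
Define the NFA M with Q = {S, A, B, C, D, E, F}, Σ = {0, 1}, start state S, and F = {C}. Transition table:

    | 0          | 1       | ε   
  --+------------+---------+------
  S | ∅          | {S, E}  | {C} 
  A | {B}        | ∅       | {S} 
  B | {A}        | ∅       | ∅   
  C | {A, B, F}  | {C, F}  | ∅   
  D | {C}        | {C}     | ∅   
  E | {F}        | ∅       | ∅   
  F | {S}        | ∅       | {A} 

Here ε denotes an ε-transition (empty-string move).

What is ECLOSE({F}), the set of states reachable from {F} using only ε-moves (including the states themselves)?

{S, A, C, F}

Begin with {F}.
ε-move F → A; add A.
ε-move A → S; add S.
ε-move S → C; add C.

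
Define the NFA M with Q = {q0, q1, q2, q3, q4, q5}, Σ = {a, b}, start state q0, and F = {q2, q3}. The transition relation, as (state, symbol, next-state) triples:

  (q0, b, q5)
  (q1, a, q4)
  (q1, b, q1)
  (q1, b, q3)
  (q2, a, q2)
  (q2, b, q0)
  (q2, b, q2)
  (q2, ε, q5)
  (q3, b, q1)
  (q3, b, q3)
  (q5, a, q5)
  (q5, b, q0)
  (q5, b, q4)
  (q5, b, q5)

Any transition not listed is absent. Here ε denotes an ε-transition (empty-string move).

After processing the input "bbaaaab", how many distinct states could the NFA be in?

3

Start in {q0}.
Read 'b': q0→{q5}; now {q5}.
Read 'b': q5→{q0, q4, q5}; now {q0, q4, q5}.
Read 'a': q0→∅, q4→∅, q5→{q5}; now {q5}.
Read 'a': q5→{q5}; now {q5}.
Read 'a': q5→{q5}; now {q5}.
Read 'a': q5→{q5}; now {q5}.
Read 'b': q5→{q0, q4, q5}; now {q0, q4, q5}.
That set has 3 states.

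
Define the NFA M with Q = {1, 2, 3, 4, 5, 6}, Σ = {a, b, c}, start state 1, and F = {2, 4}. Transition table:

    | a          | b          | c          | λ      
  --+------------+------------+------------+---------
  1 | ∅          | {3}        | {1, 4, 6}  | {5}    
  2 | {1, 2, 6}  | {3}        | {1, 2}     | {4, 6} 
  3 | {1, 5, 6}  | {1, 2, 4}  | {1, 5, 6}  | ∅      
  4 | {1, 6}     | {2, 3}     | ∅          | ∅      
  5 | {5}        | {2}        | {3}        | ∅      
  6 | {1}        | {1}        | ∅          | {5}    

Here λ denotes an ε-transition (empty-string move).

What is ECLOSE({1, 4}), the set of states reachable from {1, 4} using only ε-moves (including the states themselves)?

{1, 4, 5}

Begin with {1, 4}.
ε-move 1 → 5; add 5.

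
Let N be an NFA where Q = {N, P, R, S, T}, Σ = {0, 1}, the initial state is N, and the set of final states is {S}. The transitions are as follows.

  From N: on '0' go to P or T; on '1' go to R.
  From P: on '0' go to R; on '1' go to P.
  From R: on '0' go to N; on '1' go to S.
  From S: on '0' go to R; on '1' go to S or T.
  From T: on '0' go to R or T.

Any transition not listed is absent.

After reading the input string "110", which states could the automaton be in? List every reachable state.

{R}

Start in {N}.
Read '1': {N} → {R}.
Read '1': {R} → {S}.
Read '0': {S} → {R}.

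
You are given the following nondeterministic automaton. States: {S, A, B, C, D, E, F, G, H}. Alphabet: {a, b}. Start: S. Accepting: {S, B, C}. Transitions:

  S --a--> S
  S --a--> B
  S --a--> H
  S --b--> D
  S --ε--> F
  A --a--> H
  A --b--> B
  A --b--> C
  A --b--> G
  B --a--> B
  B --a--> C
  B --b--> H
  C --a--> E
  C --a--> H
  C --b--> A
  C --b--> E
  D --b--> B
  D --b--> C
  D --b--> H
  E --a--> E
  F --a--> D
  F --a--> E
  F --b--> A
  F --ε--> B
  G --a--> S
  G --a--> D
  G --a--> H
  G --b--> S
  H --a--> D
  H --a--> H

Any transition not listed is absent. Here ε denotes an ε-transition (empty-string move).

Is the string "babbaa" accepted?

Start: ε-closure({S}) = {S, B, F}.
Read 'b': S→{D}, B→{H}, F→{A}; now {A, D, H}.
Read 'a': A→{H}, D→∅, H→{D, H}; now {D, H}.
Read 'b': D→{B, C, H}, H→∅; now {B, C, H}.
Read 'b': B→{H}, C→{A, E}, H→∅; now {A, E, H}.
Read 'a': A→{H}, E→{E}, H→{D, H}; now {D, E, H}.
Read 'a': D→∅, E→{E}, H→{D, H}; now {D, E, H}.
The final set {D, E, H} contains no accepting state.

No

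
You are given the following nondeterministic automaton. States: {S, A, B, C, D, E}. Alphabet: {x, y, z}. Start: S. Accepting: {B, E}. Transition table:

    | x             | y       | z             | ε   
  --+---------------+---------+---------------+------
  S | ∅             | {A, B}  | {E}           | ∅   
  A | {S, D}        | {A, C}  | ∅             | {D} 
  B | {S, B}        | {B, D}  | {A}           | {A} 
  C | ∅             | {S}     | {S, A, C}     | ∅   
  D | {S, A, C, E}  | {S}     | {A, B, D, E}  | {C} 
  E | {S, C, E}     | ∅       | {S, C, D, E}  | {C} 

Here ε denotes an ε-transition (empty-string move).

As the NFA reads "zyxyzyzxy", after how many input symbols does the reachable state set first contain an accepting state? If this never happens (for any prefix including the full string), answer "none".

Start in {S}.
Read 'z': S→{E}; union {E}; ε-closure = {C, E}.
None of the earlier sets intersect F, but {C, E} does.

1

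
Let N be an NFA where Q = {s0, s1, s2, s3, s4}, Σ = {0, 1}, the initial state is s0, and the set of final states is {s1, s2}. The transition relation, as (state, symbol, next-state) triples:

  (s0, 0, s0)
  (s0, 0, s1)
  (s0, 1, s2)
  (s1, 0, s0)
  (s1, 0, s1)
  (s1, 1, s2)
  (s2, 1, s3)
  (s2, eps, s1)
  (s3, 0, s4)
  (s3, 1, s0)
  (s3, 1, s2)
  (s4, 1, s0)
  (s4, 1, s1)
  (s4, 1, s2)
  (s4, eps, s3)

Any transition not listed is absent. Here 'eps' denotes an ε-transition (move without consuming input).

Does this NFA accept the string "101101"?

Start in {s0}.
Read '1': s0→{s2}; union {s2}; ε-closure = {s1, s2}.
Read '0': s1→{s0, s1}, s2→∅; now {s0, s1}.
Read '1': s0→{s2}, s1→{s2}; union {s2}; ε-closure = {s1, s2}.
Read '1': s1→{s2}, s2→{s3}; union {s2, s3}; ε-closure = {s1, s2, s3}.
Read '0': s1→{s0, s1}, s2→∅, s3→{s4}; union {s0, s1, s4}; ε-closure = {s0, s1, s3, s4}.
Read '1': s0→{s2}, s1→{s2}, s3→{s0, s2}, s4→{s0, s1, s2}; now {s0, s1, s2}.
The final set {s0, s1, s2} contains the accepting states s1, s2.

Yes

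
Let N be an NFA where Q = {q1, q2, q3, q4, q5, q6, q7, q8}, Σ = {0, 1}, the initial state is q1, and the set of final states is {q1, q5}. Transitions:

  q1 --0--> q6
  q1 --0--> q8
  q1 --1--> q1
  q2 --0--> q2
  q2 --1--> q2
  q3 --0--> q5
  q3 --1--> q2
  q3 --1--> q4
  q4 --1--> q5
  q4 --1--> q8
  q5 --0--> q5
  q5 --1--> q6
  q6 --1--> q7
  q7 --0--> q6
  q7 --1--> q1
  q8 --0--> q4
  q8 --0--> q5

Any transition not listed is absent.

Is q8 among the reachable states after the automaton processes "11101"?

No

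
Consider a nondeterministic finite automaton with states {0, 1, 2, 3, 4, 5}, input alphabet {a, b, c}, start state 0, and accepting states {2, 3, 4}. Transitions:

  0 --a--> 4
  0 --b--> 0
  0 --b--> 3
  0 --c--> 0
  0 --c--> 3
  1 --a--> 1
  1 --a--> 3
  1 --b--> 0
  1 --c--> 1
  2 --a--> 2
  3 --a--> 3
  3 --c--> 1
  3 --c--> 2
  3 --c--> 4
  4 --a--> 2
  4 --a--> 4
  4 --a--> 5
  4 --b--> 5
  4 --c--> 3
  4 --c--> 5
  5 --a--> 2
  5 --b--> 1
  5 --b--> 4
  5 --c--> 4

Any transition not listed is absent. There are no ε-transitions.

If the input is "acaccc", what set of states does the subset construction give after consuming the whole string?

{1, 2, 4}

Start in {0}.
Read 'a': 0→{4}; now {4}.
Read 'c': 4→{3, 5}; now {3, 5}.
Read 'a': 3→{3}, 5→{2}; now {2, 3}.
Read 'c': 2→∅, 3→{1, 2, 4}; now {1, 2, 4}.
Read 'c': 1→{1}, 2→∅, 4→{3, 5}; now {1, 3, 5}.
Read 'c': 1→{1}, 3→{1, 2, 4}, 5→{4}; now {1, 2, 4}.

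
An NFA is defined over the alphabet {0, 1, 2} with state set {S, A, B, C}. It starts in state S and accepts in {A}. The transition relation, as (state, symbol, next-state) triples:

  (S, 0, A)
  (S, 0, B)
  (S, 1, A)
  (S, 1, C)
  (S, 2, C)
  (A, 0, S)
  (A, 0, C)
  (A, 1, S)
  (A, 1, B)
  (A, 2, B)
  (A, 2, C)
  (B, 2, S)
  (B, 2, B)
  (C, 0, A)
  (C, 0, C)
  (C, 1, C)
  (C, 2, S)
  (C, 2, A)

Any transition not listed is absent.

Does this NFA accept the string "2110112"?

Yes

Start in {S}.
Read '2': S→{C}; now {C}.
Read '1': C→{C}; now {C}.
Read '1': C→{C}; now {C}.
Read '0': C→{A, C}; now {A, C}.
Read '1': A→{S, B}, C→{C}; now {S, B, C}.
Read '1': S→{A, C}, B→∅, C→{C}; now {A, C}.
Read '2': A→{B, C}, C→{S, A}; now {S, A, B, C}.
The final set {S, A, B, C} contains the accepting state A.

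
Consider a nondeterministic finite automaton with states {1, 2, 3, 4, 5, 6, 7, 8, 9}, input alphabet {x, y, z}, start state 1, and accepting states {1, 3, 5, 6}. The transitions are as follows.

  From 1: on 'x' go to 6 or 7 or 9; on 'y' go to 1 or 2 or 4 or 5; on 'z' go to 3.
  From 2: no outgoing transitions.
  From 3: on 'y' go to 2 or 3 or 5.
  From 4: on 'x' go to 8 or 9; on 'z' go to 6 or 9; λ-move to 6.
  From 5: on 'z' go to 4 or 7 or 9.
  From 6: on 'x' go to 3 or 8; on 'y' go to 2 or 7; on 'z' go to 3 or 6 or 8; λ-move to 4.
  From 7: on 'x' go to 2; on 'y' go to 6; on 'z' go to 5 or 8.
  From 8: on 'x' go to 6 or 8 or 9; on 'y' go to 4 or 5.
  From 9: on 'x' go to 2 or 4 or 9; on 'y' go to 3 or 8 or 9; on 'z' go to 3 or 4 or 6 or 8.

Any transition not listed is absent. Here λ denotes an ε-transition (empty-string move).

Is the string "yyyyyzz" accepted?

Yes

Start in {1}.
Read 'y': {1} → {1, 2, 4, 5, 6}.
Read 'y': {1, 2, 4, 5, 6} → {1, 2, 4, 5, 6, 7}.
Read 'y': {1, 2, 4, 5, 6, 7} → {1, 2, 4, 5, 6, 7}.
Read 'y': {1, 2, 4, 5, 6, 7} → {1, 2, 4, 5, 6, 7}.
Read 'y': {1, 2, 4, 5, 6, 7} → {1, 2, 4, 5, 6, 7}.
Read 'z': {1, 2, 4, 5, 6, 7} → {3, 4, 5, 6, 7, 8, 9}.
Read 'z': {3, 4, 5, 6, 7, 8, 9} → {3, 4, 5, 6, 7, 8, 9}.
The final set {3, 4, 5, 6, 7, 8, 9} contains the accepting states 3, 5, 6.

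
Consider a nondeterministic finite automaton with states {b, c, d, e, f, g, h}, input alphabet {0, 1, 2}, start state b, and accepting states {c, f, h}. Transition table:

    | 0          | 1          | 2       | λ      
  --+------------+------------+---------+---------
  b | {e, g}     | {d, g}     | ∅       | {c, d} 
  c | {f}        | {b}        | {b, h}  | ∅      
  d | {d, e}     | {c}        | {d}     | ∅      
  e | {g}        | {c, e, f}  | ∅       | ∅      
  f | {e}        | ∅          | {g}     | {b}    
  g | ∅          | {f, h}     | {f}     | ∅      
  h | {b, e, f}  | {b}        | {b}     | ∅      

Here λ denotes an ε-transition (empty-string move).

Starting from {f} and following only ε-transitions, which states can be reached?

{b, c, d, f}

Begin with {f}.
ε-move f → b; add b.
ε-move b → c; add c.
ε-move b → d; add d.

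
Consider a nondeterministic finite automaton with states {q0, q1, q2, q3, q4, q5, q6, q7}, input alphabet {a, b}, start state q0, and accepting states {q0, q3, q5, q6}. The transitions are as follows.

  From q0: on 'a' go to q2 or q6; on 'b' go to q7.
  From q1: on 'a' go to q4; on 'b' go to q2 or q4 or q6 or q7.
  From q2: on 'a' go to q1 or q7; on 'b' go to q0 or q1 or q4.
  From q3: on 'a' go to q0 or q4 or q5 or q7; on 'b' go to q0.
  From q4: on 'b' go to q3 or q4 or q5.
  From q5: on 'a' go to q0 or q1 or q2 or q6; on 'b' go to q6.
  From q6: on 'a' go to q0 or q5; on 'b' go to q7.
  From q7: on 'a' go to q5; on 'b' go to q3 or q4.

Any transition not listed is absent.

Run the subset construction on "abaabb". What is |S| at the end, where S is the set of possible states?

8

Start in {q0}.
Read 'a': q0→{q2, q6}; now {q2, q6}.
Read 'b': q2→{q0, q1, q4}, q6→{q7}; now {q0, q1, q4, q7}.
Read 'a': q0→{q2, q6}, q1→{q4}, q4→∅, q7→{q5}; now {q2, q4, q5, q6}.
Read 'a': q2→{q1, q7}, q4→∅, q5→{q0, q1, q2, q6}, q6→{q0, q5}; now {q0, q1, q2, q5, q6, q7}.
Read 'b': q0→{q7}, q1→{q2, q4, q6, q7}, q2→{q0, q1, q4}, q5→{q6}, q6→{q7}, q7→{q3, q4}; now {q0, q1, q2, q3, q4, q6, q7}.
Read 'b': q0→{q7}, q1→{q2, q4, q6, q7}, q2→{q0, q1, q4}, q3→{q0}, q4→{q3, q4, q5}, q6→{q7}, q7→{q3, q4}; now {q0, q1, q2, q3, q4, q5, q6, q7}.
That set has 8 states.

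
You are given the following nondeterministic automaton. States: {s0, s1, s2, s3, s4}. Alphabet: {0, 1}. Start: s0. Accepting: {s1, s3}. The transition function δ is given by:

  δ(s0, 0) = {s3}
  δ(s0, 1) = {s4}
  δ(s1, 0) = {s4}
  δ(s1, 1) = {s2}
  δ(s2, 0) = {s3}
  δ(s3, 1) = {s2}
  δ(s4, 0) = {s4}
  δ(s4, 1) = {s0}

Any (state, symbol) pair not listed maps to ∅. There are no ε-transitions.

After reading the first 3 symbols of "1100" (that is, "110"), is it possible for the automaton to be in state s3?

Yes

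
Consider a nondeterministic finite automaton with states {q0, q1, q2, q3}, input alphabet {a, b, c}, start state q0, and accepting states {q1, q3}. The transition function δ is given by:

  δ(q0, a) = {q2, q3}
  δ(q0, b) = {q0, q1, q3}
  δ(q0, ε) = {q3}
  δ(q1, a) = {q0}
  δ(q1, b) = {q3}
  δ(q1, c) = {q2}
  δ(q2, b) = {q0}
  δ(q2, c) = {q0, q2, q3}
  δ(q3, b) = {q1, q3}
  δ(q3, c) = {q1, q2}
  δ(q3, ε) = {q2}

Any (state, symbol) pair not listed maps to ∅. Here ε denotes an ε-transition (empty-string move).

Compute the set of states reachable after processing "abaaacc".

Start: ε-closure({q0}) = {q0, q2, q3}.
Read 'a': q0→{q2, q3}, q2→∅, q3→∅; now {q2, q3}.
Read 'b': q2→{q0}, q3→{q1, q3}; union {q0, q1, q3}; ε-closure = {q0, q1, q2, q3}.
Read 'a': q0→{q2, q3}, q1→{q0}, q2→∅, q3→∅; now {q0, q2, q3}.
Read 'a': q0→{q2, q3}, q2→∅, q3→∅; now {q2, q3}.
Read 'a': q2→∅, q3→∅; now ∅.
The set is empty and remains empty for the remaining 2 symbols.

∅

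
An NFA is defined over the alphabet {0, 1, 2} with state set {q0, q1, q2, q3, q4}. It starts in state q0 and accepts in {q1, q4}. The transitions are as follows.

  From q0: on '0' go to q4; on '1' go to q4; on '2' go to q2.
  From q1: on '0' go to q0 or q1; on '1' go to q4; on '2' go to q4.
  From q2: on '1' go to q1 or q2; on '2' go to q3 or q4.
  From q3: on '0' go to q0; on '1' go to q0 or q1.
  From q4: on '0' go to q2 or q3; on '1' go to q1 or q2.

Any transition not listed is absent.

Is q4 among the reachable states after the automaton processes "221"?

Start in {q0}.
Read '2': q0→{q2}; now {q2}.
Read '2': q2→{q3, q4}; now {q3, q4}.
Read '1': q3→{q0, q1}, q4→{q1, q2}; now {q0, q1, q2}.
State q4 is not in {q0, q1, q2}.

No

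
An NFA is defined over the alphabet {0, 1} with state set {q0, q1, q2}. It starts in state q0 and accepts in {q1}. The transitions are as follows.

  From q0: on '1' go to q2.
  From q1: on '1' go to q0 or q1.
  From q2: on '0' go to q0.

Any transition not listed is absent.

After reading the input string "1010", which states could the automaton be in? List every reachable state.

{q0}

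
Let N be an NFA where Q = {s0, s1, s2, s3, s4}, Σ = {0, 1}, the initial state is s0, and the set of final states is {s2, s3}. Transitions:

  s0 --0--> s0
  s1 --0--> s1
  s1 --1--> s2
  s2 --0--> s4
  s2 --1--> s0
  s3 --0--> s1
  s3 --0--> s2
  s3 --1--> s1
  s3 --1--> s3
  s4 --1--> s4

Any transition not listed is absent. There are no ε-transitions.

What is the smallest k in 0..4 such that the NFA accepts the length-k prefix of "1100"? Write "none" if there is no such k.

none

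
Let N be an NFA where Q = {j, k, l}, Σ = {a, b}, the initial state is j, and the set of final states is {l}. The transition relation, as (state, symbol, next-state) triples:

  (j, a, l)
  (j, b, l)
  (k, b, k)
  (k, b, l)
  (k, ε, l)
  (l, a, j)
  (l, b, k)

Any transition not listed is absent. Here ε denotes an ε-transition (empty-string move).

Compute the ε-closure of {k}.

Begin with {k}.
ε-move k → l; add l.

{k, l}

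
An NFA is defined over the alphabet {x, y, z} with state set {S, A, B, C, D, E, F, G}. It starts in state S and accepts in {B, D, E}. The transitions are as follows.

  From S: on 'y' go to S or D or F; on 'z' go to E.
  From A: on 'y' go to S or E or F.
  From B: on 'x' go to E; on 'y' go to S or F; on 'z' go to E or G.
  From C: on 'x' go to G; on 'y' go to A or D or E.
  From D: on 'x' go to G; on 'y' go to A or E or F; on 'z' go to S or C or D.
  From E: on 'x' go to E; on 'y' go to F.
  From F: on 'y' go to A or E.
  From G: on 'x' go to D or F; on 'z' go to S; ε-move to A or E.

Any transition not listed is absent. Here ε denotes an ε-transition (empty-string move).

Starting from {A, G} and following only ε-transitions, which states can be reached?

Begin with {A, G}.
ε-move G → E; add E.

{A, E, G}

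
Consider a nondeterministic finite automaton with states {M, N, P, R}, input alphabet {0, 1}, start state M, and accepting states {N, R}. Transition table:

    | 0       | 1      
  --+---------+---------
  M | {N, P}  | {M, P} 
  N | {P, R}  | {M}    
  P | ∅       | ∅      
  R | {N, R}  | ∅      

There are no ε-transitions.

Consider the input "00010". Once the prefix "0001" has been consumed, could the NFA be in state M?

Yes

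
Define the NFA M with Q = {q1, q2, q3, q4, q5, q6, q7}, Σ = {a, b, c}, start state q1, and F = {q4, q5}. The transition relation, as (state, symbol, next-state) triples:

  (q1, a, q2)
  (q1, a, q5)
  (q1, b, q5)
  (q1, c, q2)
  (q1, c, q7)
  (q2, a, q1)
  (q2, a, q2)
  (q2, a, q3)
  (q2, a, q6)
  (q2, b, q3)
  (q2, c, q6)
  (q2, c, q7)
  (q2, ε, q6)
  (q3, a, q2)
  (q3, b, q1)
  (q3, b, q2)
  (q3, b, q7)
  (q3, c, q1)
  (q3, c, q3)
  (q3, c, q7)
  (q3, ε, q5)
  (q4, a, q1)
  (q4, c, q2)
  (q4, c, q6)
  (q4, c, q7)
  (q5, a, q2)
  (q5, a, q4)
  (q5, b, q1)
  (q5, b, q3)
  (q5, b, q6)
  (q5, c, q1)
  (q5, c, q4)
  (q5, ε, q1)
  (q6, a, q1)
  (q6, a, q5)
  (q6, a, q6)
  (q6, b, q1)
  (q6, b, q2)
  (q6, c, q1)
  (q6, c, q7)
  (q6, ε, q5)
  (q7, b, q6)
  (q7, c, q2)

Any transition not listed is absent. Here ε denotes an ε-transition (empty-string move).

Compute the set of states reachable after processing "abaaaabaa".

{q1, q2, q3, q4, q5, q6}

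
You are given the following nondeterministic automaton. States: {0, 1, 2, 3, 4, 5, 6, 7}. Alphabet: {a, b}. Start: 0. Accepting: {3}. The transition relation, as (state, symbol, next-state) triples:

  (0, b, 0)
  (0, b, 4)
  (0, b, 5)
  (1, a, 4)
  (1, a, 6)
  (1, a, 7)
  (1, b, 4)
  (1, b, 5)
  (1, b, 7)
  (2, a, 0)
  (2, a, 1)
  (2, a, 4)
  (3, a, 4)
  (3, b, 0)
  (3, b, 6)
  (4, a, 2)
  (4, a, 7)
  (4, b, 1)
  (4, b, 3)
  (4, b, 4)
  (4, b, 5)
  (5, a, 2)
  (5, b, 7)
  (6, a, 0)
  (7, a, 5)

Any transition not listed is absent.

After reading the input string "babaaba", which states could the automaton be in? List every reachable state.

Start in {0}.
Read 'b': {0} → {0, 4, 5}.
Read 'a': {0, 4, 5} → {2, 7}.
Read 'b': {2, 7} → ∅.
The set is empty and remains empty for the remaining 4 symbols.

∅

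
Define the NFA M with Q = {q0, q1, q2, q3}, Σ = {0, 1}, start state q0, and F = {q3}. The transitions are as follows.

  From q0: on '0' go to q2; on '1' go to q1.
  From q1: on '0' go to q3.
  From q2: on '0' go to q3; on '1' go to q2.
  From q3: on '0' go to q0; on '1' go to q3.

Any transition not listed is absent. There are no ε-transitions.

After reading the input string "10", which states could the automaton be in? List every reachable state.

{q3}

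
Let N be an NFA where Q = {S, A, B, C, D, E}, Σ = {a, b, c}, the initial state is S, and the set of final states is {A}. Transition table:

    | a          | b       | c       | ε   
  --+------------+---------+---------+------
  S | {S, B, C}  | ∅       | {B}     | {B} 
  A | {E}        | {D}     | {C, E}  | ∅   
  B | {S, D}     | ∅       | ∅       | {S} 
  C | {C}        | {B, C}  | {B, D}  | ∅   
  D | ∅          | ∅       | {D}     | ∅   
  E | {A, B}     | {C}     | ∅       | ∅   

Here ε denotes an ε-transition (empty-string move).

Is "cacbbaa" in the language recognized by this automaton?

Start: ε-closure({S}) = {S, B}.
Read 'c': {S, B} → {S, B}.
Read 'a': {S, B} → {S, B, C, D}.
Read 'c': {S, B, C, D} → {S, B, D}.
Read 'b': {S, B, D} → ∅.
The set is empty and remains empty for the remaining 3 symbols.
The final set ∅ contains no accepting state.

No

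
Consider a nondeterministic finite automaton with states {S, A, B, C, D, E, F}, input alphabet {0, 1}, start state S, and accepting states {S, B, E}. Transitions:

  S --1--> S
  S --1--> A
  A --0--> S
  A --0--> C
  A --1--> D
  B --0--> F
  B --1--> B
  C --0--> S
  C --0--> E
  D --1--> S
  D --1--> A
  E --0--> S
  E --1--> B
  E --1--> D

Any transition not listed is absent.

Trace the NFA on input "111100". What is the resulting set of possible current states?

{S, E}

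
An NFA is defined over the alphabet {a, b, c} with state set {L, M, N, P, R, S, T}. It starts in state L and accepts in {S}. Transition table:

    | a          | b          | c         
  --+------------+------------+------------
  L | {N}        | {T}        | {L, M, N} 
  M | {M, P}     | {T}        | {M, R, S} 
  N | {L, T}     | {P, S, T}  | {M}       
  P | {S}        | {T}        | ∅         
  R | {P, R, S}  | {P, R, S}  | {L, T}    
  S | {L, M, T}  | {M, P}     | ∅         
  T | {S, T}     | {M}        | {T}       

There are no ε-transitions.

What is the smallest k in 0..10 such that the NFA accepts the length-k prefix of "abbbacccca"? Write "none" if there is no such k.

Start in {L}.
Read 'a': L→{N}; now {N}.
Read 'b': N→{P, S, T}; now {P, S, T}.
None of the earlier sets intersect F, but {P, S, T} does.

2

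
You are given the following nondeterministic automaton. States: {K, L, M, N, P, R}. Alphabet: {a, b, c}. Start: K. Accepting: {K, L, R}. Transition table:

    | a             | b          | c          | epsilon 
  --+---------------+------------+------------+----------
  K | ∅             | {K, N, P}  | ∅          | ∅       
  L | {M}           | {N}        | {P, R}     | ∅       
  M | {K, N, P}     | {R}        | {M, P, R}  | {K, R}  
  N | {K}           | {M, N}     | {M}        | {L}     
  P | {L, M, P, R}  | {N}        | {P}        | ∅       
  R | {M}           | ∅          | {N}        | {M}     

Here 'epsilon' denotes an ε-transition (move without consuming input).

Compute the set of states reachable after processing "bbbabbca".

{K, L, M, N, P, R}

Start in {K}.
Read 'b': {K} → {K, L, N, P}.
Read 'b': {K, L, N, P} → {K, L, M, N, P, R}.
Read 'b': {K, L, M, N, P, R} → {K, L, M, N, P, R}.
Read 'a': {K, L, M, N, P, R} → {K, L, M, N, P, R}.
Read 'b': {K, L, M, N, P, R} → {K, L, M, N, P, R}.
Read 'b': {K, L, M, N, P, R} → {K, L, M, N, P, R}.
Read 'c': {K, L, M, N, P, R} → {K, L, M, N, P, R}.
Read 'a': {K, L, M, N, P, R} → {K, L, M, N, P, R}.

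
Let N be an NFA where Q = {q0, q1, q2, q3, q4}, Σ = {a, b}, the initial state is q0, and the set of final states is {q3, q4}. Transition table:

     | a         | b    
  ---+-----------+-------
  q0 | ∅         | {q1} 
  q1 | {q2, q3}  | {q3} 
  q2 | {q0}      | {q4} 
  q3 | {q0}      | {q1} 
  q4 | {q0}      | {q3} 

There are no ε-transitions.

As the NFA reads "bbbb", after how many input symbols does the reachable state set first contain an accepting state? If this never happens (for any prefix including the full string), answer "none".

Start in {q0}.
Read 'b': {q0} → {q1}.
Read 'b': {q1} → {q3}.
None of the earlier sets intersect F, but {q3} does.

2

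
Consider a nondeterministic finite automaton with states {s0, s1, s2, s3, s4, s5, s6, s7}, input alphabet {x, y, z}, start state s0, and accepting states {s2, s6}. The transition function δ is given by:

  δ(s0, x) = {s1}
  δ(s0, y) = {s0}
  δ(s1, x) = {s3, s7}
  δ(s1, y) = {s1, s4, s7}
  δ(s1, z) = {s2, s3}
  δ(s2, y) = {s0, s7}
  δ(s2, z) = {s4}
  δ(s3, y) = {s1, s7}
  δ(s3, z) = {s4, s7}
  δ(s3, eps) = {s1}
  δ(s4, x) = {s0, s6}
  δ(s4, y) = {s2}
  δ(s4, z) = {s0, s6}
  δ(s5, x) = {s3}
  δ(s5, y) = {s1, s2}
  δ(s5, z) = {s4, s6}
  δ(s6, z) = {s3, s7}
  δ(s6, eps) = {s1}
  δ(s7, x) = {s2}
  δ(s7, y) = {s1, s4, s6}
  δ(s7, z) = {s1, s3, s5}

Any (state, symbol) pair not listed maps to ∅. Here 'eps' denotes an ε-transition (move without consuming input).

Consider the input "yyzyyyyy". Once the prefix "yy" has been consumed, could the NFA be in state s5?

No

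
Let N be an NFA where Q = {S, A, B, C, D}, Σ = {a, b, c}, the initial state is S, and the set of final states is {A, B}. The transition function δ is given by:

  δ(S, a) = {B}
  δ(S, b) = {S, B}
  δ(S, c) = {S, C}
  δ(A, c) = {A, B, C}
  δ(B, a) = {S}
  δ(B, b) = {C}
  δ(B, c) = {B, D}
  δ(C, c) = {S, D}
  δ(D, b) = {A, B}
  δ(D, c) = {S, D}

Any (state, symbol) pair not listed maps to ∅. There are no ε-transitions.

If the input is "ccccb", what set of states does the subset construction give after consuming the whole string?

Start in {S}.
Read 'c': {S} → {S, C}.
Read 'c': {S, C} → {S, C, D}.
Read 'c': {S, C, D} → {S, C, D}.
Read 'c': {S, C, D} → {S, C, D}.
Read 'b': {S, C, D} → {S, A, B}.

{S, A, B}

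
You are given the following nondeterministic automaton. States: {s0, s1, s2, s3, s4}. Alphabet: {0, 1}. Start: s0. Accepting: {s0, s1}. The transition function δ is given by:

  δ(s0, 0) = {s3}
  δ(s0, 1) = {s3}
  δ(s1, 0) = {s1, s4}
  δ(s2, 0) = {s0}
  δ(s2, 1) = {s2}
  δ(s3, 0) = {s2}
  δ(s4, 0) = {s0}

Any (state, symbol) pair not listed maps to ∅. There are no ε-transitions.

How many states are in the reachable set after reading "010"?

Start in {s0}.
Read '0': {s0} → {s3}.
Read '1': {s3} → ∅.
The set is empty and remains empty for the remaining 1 symbol.
That set has 0 states.

0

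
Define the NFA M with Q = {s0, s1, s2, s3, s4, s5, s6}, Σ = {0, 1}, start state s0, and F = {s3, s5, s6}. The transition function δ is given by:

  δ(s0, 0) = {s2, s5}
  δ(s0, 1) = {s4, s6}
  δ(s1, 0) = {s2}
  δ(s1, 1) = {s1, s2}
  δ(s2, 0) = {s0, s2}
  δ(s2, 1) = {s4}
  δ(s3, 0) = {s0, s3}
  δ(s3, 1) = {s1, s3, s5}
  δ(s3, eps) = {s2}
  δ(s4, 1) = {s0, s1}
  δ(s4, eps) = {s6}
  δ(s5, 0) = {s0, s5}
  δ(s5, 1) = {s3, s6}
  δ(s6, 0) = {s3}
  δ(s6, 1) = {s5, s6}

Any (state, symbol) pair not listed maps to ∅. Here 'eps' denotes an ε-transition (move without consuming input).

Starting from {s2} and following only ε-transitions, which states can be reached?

{s2}

Begin with {s2}.
No ε-moves leave this set, so the closure equals the set itself.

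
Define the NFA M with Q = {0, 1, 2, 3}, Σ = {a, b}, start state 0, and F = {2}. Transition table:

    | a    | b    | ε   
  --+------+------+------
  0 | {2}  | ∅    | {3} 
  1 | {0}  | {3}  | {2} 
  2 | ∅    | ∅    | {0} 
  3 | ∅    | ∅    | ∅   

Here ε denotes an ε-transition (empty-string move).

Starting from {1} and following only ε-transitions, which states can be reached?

{0, 1, 2, 3}

Begin with {1}.
ε-move 1 → 2; add 2.
ε-move 2 → 0; add 0.
ε-move 0 → 3; add 3.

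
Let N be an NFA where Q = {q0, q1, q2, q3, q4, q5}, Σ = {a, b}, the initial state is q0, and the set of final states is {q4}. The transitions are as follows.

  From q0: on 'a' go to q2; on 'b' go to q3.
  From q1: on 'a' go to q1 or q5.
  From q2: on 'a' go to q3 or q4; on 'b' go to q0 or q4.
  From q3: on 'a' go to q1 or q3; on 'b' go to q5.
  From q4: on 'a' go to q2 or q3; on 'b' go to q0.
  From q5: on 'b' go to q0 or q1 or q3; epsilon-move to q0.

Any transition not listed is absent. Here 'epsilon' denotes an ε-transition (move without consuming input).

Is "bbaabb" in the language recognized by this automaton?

Start in {q0}.
Read 'b': {q0} → {q3}.
Read 'b': {q3} → {q0, q5}.
Read 'a': {q0, q5} → {q2}.
Read 'a': {q2} → {q3, q4}.
Read 'b': {q3, q4} → {q0, q5}.
Read 'b': {q0, q5} → {q0, q1, q3}.
The final set {q0, q1, q3} contains no accepting state.

No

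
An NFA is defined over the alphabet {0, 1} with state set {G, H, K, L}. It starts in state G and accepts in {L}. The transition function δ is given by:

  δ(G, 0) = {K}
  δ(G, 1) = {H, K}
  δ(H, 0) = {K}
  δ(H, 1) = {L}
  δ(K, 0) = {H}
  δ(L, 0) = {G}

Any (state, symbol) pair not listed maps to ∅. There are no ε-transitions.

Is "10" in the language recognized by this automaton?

No

Start in {G}.
Read '1': G→{H, K}; now {H, K}.
Read '0': H→{K}, K→{H}; now {H, K}.
The final set {H, K} contains no accepting state.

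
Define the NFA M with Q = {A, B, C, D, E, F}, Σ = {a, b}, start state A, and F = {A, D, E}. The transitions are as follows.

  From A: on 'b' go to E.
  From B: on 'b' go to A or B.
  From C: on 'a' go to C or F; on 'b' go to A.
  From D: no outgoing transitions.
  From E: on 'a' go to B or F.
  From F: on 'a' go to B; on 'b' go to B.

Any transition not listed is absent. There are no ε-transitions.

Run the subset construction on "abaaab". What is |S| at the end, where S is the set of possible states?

0

Start in {A}.
Read 'a': {A} → ∅.
The set is empty and remains empty for the remaining 5 symbols.
That set has 0 states.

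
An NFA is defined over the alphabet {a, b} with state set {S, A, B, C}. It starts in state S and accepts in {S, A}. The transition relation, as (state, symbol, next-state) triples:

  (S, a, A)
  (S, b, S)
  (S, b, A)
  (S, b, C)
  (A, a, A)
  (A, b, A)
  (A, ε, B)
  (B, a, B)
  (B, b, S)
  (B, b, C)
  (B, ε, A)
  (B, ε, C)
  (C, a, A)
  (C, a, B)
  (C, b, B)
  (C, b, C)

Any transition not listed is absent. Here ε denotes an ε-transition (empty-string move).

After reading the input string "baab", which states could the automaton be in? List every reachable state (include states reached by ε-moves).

{S, A, B, C}

Start in {S}.
Read 'b': {S} → {S, A, B, C}.
Read 'a': {S, A, B, C} → {A, B, C}.
Read 'a': {A, B, C} → {A, B, C}.
Read 'b': {A, B, C} → {S, A, B, C}.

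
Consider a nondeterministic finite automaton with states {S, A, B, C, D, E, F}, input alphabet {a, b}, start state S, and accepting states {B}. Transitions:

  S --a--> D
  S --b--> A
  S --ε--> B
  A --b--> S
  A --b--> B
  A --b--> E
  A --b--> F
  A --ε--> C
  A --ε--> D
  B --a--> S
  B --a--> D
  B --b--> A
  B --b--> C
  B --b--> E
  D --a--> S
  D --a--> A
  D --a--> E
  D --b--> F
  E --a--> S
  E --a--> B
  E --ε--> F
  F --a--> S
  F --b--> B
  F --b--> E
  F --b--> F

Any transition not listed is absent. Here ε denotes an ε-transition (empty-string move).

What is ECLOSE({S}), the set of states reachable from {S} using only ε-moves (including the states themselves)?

Begin with {S}.
ε-move S → B; add B.

{S, B}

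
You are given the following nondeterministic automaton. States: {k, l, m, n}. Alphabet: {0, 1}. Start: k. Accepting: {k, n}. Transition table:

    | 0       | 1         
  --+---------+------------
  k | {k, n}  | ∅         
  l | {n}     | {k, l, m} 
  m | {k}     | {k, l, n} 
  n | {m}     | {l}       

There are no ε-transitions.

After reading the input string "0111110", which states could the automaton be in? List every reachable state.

Start in {k}.
Read '0': {k} → {k, n}.
Read '1': {k, n} → {l}.
Read '1': {l} → {k, l, m}.
Read '1': {k, l, m} → {k, l, m, n}.
Read '1': {k, l, m, n} → {k, l, m, n}.
Read '1': {k, l, m, n} → {k, l, m, n}.
Read '0': {k, l, m, n} → {k, m, n}.

{k, m, n}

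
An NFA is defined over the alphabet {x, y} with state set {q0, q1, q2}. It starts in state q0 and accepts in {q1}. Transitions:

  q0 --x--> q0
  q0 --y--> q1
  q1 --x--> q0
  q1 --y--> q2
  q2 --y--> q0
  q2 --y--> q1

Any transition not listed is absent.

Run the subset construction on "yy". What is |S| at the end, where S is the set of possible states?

1

Start in {q0}.
Read 'y': {q0} → {q1}.
Read 'y': {q1} → {q2}.
That set has 1 state.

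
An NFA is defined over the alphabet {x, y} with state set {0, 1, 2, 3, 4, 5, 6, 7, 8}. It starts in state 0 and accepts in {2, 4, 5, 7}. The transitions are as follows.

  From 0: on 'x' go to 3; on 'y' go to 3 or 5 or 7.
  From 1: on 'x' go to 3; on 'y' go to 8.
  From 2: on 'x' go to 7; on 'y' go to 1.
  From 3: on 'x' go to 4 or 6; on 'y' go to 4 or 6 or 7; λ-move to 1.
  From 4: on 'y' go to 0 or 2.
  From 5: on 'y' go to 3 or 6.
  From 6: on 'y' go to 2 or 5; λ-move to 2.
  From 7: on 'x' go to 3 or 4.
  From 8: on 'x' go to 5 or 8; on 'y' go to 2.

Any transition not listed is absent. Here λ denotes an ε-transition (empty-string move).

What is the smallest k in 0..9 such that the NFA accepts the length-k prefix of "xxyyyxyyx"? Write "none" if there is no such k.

2

Start in {0}.
Read 'x': {0} → {1, 3}.
Read 'x': {1, 3} → {1, 2, 3, 4, 6}.
None of the earlier sets intersect F, but {1, 2, 3, 4, 6} does.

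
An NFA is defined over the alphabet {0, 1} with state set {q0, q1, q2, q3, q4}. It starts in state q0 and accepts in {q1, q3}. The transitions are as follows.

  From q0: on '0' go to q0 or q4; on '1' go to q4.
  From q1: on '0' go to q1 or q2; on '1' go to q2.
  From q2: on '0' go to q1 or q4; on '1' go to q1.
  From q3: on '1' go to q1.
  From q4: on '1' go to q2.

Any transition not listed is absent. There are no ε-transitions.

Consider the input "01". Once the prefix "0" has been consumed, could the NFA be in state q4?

Yes

Start in {q0}.
Read '0': {q0} → {q0, q4}.
State q4 is in {q0, q4}.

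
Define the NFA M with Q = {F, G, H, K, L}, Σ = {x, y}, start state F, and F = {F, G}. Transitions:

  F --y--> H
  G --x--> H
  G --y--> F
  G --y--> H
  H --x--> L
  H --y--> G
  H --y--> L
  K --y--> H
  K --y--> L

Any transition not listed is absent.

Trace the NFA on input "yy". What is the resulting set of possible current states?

{G, L}

Start in {F}.
Read 'y': F→{H}; now {H}.
Read 'y': H→{G, L}; now {G, L}.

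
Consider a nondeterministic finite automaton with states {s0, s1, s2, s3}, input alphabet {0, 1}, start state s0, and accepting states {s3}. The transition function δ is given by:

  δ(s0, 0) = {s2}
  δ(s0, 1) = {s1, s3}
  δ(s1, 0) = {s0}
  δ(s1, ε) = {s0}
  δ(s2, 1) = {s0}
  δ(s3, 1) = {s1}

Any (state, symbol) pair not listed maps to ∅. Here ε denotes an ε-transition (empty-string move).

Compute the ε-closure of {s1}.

Begin with {s1}.
ε-move s1 → s0; add s0.

{s0, s1}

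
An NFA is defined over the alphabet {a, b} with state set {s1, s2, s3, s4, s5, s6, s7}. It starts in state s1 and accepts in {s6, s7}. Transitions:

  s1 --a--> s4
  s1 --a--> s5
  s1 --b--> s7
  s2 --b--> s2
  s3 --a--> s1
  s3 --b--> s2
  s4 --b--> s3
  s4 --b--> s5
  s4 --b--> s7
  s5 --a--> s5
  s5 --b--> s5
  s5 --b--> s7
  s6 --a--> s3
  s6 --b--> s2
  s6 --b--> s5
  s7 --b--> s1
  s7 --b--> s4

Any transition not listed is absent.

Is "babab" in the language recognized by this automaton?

No

Start in {s1}.
Read 'b': {s1} → {s7}.
Read 'a': {s7} → ∅.
The set is empty and remains empty for the remaining 3 symbols.
The final set ∅ contains no accepting state.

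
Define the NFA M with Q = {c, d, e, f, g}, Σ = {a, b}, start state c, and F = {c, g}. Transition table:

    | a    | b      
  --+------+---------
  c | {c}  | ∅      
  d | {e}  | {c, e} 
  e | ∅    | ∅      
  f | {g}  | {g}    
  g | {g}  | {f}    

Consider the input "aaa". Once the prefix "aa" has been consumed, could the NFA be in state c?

Yes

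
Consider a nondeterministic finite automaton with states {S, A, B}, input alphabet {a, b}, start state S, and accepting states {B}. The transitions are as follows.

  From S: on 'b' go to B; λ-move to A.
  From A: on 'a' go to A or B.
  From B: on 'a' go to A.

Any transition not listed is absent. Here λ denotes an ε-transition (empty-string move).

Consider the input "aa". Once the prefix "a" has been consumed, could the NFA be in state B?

Yes

Start: ε-closure({S}) = {S, A}.
Read 'a': {S, A} → {A, B}.
State B is in {A, B}.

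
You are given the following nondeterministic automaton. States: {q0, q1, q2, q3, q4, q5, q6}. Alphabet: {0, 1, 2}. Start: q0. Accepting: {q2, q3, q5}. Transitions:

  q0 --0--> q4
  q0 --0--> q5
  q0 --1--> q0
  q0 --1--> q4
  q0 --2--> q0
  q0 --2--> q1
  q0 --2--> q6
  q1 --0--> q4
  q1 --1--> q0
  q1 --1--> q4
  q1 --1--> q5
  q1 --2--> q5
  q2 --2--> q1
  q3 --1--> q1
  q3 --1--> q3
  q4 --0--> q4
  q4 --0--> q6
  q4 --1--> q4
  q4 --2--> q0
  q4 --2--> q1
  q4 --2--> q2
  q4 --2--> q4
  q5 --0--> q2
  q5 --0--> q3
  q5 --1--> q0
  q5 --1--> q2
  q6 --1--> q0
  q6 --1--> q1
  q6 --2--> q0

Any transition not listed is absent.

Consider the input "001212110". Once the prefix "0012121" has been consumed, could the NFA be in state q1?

Start in {q0}.
Read '0': {q0} → {q4, q5}.
Read '0': {q4, q5} → {q2, q3, q4, q6}.
Read '1': {q2, q3, q4, q6} → {q0, q1, q3, q4}.
Read '2': {q0, q1, q3, q4} → {q0, q1, q2, q4, q5, q6}.
Read '1': {q0, q1, q2, q4, q5, q6} → {q0, q1, q2, q4, q5}.
Read '2': {q0, q1, q2, q4, q5} → {q0, q1, q2, q4, q5, q6}.
Read '1': {q0, q1, q2, q4, q5, q6} → {q0, q1, q2, q4, q5}.
State q1 is in {q0, q1, q2, q4, q5}.

Yes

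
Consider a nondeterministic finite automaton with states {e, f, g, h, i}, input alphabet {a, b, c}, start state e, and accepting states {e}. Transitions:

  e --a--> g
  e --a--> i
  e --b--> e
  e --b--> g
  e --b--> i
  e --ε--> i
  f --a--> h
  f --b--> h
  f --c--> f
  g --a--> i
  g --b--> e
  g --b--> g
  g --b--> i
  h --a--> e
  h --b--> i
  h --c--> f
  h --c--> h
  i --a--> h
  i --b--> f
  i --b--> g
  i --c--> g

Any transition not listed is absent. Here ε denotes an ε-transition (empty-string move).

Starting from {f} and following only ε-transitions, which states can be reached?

{f}

Begin with {f}.
No ε-moves leave this set, so the closure equals the set itself.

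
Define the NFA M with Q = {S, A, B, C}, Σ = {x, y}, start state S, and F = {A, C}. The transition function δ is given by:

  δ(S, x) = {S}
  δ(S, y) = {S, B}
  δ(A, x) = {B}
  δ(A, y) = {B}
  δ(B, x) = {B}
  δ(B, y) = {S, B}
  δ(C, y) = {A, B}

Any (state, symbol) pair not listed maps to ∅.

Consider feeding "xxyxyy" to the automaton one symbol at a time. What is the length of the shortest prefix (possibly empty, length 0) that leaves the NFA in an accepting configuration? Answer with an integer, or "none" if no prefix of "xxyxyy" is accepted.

none

Start in {S}.
Read 'x': {S} → {S}.
Read 'x': {S} → {S}.
Read 'y': {S} → {S, B}.
Read 'x': {S, B} → {S, B}.
Read 'y': {S, B} → {S, B}.
Read 'y': {S, B} → {S, B}.
No reachable set along the way intersects F.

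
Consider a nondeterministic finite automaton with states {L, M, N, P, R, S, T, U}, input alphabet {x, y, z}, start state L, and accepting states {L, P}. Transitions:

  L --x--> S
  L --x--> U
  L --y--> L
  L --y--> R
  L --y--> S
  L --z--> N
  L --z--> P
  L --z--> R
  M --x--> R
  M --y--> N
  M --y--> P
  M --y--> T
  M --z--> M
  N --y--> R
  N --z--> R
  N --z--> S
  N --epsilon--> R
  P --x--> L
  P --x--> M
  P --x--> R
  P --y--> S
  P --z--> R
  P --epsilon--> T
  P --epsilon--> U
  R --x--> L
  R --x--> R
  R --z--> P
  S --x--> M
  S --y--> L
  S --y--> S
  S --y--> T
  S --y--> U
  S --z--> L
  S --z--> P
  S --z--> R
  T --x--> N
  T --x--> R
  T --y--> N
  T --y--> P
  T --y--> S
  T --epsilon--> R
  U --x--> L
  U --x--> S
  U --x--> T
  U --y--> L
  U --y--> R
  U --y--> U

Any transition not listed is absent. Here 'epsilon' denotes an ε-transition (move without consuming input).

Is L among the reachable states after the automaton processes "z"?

No

Start in {L}.
Read 'z': L→{N, P, R}; union {N, P, R}; ε-closure = {N, P, R, T, U}.
State L is not in {N, P, R, T, U}.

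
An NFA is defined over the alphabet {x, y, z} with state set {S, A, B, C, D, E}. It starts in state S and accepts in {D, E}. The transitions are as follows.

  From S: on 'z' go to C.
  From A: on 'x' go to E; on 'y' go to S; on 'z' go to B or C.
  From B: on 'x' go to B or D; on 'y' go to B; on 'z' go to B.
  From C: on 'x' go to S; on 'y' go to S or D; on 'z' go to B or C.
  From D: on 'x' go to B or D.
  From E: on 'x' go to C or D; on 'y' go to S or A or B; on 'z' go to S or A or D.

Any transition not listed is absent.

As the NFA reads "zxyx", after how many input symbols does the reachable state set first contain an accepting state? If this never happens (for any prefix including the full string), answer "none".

Start in {S}.
Read 'z': S→{C}; now {C}.
Read 'x': C→{S}; now {S}.
Read 'y': S→∅; now ∅.
The set is empty and remains empty for the remaining 1 symbol.
No reachable set along the way intersects F.

none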